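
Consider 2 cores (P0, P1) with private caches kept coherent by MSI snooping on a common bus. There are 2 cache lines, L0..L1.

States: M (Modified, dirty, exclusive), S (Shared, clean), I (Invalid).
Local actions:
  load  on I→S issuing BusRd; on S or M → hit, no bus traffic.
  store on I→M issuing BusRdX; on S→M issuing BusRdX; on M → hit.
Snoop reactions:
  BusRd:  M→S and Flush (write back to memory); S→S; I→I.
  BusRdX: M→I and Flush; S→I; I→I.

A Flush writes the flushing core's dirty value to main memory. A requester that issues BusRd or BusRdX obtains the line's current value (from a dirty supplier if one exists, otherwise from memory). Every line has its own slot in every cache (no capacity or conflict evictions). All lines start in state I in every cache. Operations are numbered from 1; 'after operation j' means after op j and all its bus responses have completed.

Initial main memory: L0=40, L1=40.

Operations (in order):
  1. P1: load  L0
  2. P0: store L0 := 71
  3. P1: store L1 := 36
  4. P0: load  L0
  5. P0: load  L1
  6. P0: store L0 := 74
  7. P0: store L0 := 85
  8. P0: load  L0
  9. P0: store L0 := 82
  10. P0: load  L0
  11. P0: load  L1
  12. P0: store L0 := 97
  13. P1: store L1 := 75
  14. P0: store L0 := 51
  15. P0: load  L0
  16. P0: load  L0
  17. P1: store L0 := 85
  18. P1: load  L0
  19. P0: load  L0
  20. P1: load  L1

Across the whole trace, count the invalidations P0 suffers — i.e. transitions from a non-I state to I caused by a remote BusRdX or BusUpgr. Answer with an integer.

step 1: P1: load  L0  ⟶  IS  (L0)  txn=BusRd  M[L0]=40
step 2: P0: store L0 := 71  ⟶  MI  (L0)  txn=BusRdX  M[L0]=40
step 3: P1: store L1 := 36  ⟶  IM  (L1)  txn=BusRdX  M[L1]=40
step 4: P0: load  L0  ⟶  MI  (L0)  txn=∅  M[L0]=40
step 5: P0: load  L1  ⟶  SS  (L1)  txn=BusRd+Flush  M[L1]=36
step 6: P0: store L0 := 74  ⟶  MI  (L0)  txn=∅  M[L0]=40
step 7: P0: store L0 := 85  ⟶  MI  (L0)  txn=∅  M[L0]=40
step 8: P0: load  L0  ⟶  MI  (L0)  txn=∅  M[L0]=40
step 9: P0: store L0 := 82  ⟶  MI  (L0)  txn=∅  M[L0]=40
step 10: P0: load  L0  ⟶  MI  (L0)  txn=∅  M[L0]=40
step 11: P0: load  L1  ⟶  SS  (L1)  txn=∅  M[L1]=36
step 12: P0: store L0 := 97  ⟶  MI  (L0)  txn=∅  M[L0]=40
step 13: P1: store L1 := 75  ⟶  IM  (L1)  txn=BusRdX  M[L1]=36
step 14: P0: store L0 := 51  ⟶  MI  (L0)  txn=∅  M[L0]=40
step 15: P0: load  L0  ⟶  MI  (L0)  txn=∅  M[L0]=40
step 16: P0: load  L0  ⟶  MI  (L0)  txn=∅  M[L0]=40
step 17: P1: store L0 := 85  ⟶  IM  (L0)  txn=BusRdX+Flush  M[L0]=51
step 18: P1: load  L0  ⟶  IM  (L0)  txn=∅  M[L0]=51
step 19: P0: load  L0  ⟶  SS  (L0)  txn=BusRd+Flush  M[L0]=85
step 20: P1: load  L1  ⟶  IM  (L1)  txn=∅  M[L1]=36

invalidations = 2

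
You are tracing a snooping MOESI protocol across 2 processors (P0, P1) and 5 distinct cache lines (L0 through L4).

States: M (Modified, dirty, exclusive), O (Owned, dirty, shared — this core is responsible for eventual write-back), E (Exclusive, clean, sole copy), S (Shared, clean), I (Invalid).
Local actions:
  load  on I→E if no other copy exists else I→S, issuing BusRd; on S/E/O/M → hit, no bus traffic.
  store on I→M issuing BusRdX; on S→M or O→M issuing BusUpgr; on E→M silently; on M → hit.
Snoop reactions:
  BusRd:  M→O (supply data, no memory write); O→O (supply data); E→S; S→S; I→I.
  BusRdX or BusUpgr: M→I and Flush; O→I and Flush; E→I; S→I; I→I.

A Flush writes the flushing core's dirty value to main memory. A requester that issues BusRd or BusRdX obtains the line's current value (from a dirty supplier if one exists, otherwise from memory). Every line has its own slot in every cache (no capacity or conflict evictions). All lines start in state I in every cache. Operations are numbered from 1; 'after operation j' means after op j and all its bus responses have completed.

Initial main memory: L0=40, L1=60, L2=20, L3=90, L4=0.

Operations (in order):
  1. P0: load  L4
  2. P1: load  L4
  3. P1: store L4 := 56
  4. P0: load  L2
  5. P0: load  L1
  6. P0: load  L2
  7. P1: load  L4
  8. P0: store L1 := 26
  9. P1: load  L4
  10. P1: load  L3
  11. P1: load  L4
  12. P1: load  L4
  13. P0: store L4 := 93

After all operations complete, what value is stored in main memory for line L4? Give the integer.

memory[L4] = 56

[1] P0: load  L4 | P0:E(0), P1:I | bus: BusRd
[2] P1: load  L4 | P0:S(0), P1:S(0) | bus: BusRd
[3] P1: store L4 := 56 | P0:I, P1:M(56) | bus: BusUpgr
[4] P0: load  L2 | P0:E(20), P1:I | bus: BusRd
[5] P0: load  L1 | P0:E(60), P1:I | bus: BusRd
[6] P0: load  L2 | P0:E(20), P1:I | bus: none
[7] P1: load  L4 | P0:I, P1:M(56) | bus: none
[8] P0: store L1 := 26 | P0:M(26), P1:I | bus: none
[9] P1: load  L4 | P0:I, P1:M(56) | bus: none
[10] P1: load  L3 | P0:I, P1:E(90) | bus: BusRd
[11] P1: load  L4 | P0:I, P1:M(56) | bus: none
[12] P1: load  L4 | P0:I, P1:M(56) | bus: none
[13] P0: store L4 := 93 | P0:M(93), P1:I | bus: BusRdX,Flush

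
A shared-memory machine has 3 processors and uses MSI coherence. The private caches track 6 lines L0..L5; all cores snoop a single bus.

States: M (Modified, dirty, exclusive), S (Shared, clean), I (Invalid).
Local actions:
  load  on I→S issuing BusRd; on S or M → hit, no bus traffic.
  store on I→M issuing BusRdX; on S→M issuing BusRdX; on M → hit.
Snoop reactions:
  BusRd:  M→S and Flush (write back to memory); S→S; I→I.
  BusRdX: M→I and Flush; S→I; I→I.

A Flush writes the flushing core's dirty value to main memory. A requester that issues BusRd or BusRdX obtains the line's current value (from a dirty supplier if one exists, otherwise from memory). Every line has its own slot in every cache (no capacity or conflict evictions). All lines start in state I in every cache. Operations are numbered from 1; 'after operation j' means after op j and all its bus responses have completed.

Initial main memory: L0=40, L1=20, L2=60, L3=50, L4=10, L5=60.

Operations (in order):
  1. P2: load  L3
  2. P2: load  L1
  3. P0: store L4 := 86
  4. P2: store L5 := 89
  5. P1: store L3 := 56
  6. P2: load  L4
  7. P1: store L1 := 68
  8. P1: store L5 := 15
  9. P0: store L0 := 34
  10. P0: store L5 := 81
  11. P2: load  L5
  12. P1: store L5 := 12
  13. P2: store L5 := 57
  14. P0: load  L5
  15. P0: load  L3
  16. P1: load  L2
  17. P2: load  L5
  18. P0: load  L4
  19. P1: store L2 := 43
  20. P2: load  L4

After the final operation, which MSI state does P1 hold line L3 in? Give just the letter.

state = S

1. P2: load  L3  bus=[BusRd]  L3: P0=I P1=I P2=S  mem[L3]=50
2. P2: load  L1  bus=[BusRd]  L1: P0=I P1=I P2=S  mem[L1]=20
3. P0: store L4 := 86  bus=[BusRdX]  L4: P0=M P1=I P2=I  mem[L4]=10
4. P2: store L5 := 89  bus=[BusRdX]  L5: P0=I P1=I P2=M  mem[L5]=60
5. P1: store L3 := 56  bus=[BusRdX]  L3: P0=I P1=M P2=I  mem[L3]=50
6. P2: load  L4  bus=[BusRd,Flush]  L4: P0=S P1=I P2=S  mem[L4]=86
7. P1: store L1 := 68  bus=[BusRdX]  L1: P0=I P1=M P2=I  mem[L1]=20
8. P1: store L5 := 15  bus=[BusRdX,Flush]  L5: P0=I P1=M P2=I  mem[L5]=89
9. P0: store L0 := 34  bus=[BusRdX]  L0: P0=M P1=I P2=I  mem[L0]=40
10. P0: store L5 := 81  bus=[BusRdX,Flush]  L5: P0=M P1=I P2=I  mem[L5]=15
11. P2: load  L5  bus=[BusRd,Flush]  L5: P0=S P1=I P2=S  mem[L5]=81
12. P1: store L5 := 12  bus=[BusRdX]  L5: P0=I P1=M P2=I  mem[L5]=81
13. P2: store L5 := 57  bus=[BusRdX,Flush]  L5: P0=I P1=I P2=M  mem[L5]=12
14. P0: load  L5  bus=[BusRd,Flush]  L5: P0=S P1=I P2=S  mem[L5]=57
15. P0: load  L3  bus=[BusRd,Flush]  L3: P0=S P1=S P2=I  mem[L3]=56
16. P1: load  L2  bus=[BusRd]  L2: P0=I P1=S P2=I  mem[L2]=60
17. P2: load  L5  bus=[-]  L5: P0=S P1=I P2=S  mem[L5]=57
18. P0: load  L4  bus=[-]  L4: P0=S P1=I P2=S  mem[L4]=86
19. P1: store L2 := 43  bus=[BusRdX]  L2: P0=I P1=M P2=I  mem[L2]=60
20. P2: load  L4  bus=[-]  L4: P0=S P1=I P2=S  mem[L4]=86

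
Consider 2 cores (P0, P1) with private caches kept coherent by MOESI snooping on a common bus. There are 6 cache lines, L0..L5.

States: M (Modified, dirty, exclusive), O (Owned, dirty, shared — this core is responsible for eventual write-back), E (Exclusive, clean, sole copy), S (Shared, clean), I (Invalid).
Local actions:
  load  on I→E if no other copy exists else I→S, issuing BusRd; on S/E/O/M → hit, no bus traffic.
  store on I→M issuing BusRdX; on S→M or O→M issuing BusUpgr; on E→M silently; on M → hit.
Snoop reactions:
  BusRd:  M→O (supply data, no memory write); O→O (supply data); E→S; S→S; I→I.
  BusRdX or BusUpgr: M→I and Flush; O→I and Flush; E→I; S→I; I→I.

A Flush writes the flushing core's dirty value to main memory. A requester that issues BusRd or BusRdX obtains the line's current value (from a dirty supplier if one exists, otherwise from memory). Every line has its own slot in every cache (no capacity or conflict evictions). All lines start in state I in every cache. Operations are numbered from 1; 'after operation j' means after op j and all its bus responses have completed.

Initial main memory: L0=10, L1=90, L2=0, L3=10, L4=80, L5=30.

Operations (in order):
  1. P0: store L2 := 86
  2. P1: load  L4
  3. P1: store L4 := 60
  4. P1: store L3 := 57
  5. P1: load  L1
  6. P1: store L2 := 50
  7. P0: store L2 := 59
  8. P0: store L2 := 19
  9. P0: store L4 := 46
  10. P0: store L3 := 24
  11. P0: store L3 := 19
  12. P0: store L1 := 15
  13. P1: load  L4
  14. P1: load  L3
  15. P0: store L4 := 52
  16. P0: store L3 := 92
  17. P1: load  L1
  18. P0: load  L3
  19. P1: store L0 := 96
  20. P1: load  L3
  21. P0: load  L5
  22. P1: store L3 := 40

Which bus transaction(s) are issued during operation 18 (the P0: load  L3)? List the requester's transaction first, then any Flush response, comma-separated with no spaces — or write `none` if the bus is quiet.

1. P0: store L2 := 86  bus=[BusRdX]  L2: P0=M P1=I  mem[L2]=0
2. P1: load  L4  bus=[BusRd]  L4: P0=I P1=E  mem[L4]=80
3. P1: store L4 := 60  bus=[-]  L4: P0=I P1=M  mem[L4]=80
4. P1: store L3 := 57  bus=[BusRdX]  L3: P0=I P1=M  mem[L3]=10
5. P1: load  L1  bus=[BusRd]  L1: P0=I P1=E  mem[L1]=90
6. P1: store L2 := 50  bus=[BusRdX,Flush]  L2: P0=I P1=M  mem[L2]=86
7. P0: store L2 := 59  bus=[BusRdX,Flush]  L2: P0=M P1=I  mem[L2]=50
8. P0: store L2 := 19  bus=[-]  L2: P0=M P1=I  mem[L2]=50
9. P0: store L4 := 46  bus=[BusRdX,Flush]  L4: P0=M P1=I  mem[L4]=60
10. P0: store L3 := 24  bus=[BusRdX,Flush]  L3: P0=M P1=I  mem[L3]=57
11. P0: store L3 := 19  bus=[-]  L3: P0=M P1=I  mem[L3]=57
12. P0: store L1 := 15  bus=[BusRdX]  L1: P0=M P1=I  mem[L1]=90
13. P1: load  L4  bus=[BusRd]  L4: P0=O P1=S  mem[L4]=60
14. P1: load  L3  bus=[BusRd]  L3: P0=O P1=S  mem[L3]=57
15. P0: store L4 := 52  bus=[BusUpgr]  L4: P0=M P1=I  mem[L4]=60
16. P0: store L3 := 92  bus=[BusUpgr]  L3: P0=M P1=I  mem[L3]=57
17. P1: load  L1  bus=[BusRd]  L1: P0=O P1=S  mem[L1]=90
18. P0: load  L3  bus=[-]  L3: P0=M P1=I  mem[L3]=57
19. P1: store L0 := 96  bus=[BusRdX]  L0: P0=I P1=M  mem[L0]=10
20. P1: load  L3  bus=[BusRd]  L3: P0=O P1=S  mem[L3]=57
21. P0: load  L5  bus=[BusRd]  L5: P0=E P1=I  mem[L5]=30
22. P1: store L3 := 40  bus=[BusUpgr,Flush]  L3: P0=I P1=M  mem[L3]=92

bus = none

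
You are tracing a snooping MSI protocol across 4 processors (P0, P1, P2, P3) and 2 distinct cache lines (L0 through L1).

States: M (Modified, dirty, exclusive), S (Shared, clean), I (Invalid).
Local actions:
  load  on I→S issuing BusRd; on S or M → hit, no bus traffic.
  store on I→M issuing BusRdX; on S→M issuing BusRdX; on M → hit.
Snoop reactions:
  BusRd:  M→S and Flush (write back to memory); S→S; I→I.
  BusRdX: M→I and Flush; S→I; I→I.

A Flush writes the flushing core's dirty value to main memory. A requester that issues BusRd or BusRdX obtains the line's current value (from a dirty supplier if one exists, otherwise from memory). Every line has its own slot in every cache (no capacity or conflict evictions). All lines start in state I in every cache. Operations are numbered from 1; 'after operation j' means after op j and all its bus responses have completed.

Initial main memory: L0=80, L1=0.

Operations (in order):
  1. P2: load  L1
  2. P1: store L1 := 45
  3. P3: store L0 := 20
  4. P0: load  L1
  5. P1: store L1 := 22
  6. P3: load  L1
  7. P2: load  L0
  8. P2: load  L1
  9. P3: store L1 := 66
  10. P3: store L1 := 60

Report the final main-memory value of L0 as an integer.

step 1: P2: load  L1  ⟶  IISI  (L1)  txn=BusRd  M[L1]=0
step 2: P1: store L1 := 45  ⟶  IMII  (L1)  txn=BusRdX  M[L1]=0
step 3: P3: store L0 := 20  ⟶  IIIM  (L0)  txn=BusRdX  M[L0]=80
step 4: P0: load  L1  ⟶  SSII  (L1)  txn=BusRd+Flush  M[L1]=45
step 5: P1: store L1 := 22  ⟶  IMII  (L1)  txn=BusRdX  M[L1]=45
step 6: P3: load  L1  ⟶  ISIS  (L1)  txn=BusRd+Flush  M[L1]=22
step 7: P2: load  L0  ⟶  IISS  (L0)  txn=BusRd+Flush  M[L0]=20
step 8: P2: load  L1  ⟶  ISSS  (L1)  txn=BusRd  M[L1]=22
step 9: P3: store L1 := 66  ⟶  IIIM  (L1)  txn=BusRdX  M[L1]=22
step 10: P3: store L1 := 60  ⟶  IIIM  (L1)  txn=∅  M[L1]=22

memory[L0] = 20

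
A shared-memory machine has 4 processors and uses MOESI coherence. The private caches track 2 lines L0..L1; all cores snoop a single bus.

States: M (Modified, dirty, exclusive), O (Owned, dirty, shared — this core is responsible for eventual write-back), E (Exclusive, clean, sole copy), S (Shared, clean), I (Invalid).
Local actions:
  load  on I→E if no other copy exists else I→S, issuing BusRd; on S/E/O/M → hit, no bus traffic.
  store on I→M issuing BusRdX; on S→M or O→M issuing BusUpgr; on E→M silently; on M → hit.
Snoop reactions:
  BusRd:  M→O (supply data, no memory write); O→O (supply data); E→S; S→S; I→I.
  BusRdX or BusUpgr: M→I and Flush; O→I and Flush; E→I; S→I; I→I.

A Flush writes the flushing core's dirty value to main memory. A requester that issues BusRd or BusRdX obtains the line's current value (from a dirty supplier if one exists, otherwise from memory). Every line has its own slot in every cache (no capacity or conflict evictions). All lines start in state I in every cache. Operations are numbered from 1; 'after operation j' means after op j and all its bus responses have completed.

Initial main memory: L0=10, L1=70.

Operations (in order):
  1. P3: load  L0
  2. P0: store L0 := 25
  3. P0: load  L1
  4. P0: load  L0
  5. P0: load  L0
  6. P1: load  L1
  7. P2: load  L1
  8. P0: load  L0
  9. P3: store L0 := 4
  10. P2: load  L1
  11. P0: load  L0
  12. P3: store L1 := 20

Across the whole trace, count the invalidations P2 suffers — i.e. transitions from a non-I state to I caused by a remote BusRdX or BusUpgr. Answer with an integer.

  op1 P3: load  L0 → I/I/I/E on L0; bus BusRd; mem=10
  op2 P0: store L0 := 25 → M/I/I/I on L0; bus BusRdX; mem=10
  op3 P0: load  L1 → E/I/I/I on L1; bus BusRd; mem=70
  op4 P0: load  L0 → M/I/I/I on L0; bus (none); mem=10
  op5 P0: load  L0 → M/I/I/I on L0; bus (none); mem=10
  op6 P1: load  L1 → S/S/I/I on L1; bus BusRd; mem=70
  op7 P2: load  L1 → S/S/S/I on L1; bus BusRd; mem=70
  op8 P0: load  L0 → M/I/I/I on L0; bus (none); mem=10
  op9 P3: store L0 := 4 → I/I/I/M on L0; bus BusRdX Flush; mem=25
  op10 P2: load  L1 → S/S/S/I on L1; bus (none); mem=70
  op11 P0: load  L0 → S/I/I/O on L0; bus BusRd; mem=25
  op12 P3: store L1 := 20 → I/I/I/M on L1; bus BusRdX; mem=70

invalidations = 1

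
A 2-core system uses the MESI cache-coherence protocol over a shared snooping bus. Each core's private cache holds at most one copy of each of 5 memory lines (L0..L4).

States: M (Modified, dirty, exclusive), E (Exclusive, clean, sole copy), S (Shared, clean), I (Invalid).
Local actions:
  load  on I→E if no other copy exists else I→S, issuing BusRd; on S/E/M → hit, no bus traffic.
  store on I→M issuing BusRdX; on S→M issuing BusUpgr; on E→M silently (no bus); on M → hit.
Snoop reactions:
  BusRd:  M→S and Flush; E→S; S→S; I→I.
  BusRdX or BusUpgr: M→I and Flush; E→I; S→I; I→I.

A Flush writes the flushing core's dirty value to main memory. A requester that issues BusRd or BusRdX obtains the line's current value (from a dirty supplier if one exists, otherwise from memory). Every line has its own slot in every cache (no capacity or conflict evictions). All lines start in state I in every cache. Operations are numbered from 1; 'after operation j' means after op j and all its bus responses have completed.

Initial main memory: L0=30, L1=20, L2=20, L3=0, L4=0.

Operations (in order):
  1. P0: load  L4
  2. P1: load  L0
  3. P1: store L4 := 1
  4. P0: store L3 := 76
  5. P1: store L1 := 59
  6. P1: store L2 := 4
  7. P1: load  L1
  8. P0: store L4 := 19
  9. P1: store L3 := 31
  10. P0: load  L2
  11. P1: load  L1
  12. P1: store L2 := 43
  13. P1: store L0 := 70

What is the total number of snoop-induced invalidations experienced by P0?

  op1 P0: load  L4 → E/I on L4; bus BusRd; mem=0
  op2 P1: load  L0 → I/E on L0; bus BusRd; mem=30
  op3 P1: store L4 := 1 → I/M on L4; bus BusRdX; mem=0
  op4 P0: store L3 := 76 → M/I on L3; bus BusRdX; mem=0
  op5 P1: store L1 := 59 → I/M on L1; bus BusRdX; mem=20
  op6 P1: store L2 := 4 → I/M on L2; bus BusRdX; mem=20
  op7 P1: load  L1 → I/M on L1; bus (none); mem=20
  op8 P0: store L4 := 19 → M/I on L4; bus BusRdX Flush; mem=1
  op9 P1: store L3 := 31 → I/M on L3; bus BusRdX Flush; mem=76
  op10 P0: load  L2 → S/S on L2; bus BusRd Flush; mem=4
  op11 P1: load  L1 → I/M on L1; bus (none); mem=20
  op12 P1: store L2 := 43 → I/M on L2; bus BusUpgr; mem=4
  op13 P1: store L0 := 70 → I/M on L0; bus (none); mem=30

invalidations = 3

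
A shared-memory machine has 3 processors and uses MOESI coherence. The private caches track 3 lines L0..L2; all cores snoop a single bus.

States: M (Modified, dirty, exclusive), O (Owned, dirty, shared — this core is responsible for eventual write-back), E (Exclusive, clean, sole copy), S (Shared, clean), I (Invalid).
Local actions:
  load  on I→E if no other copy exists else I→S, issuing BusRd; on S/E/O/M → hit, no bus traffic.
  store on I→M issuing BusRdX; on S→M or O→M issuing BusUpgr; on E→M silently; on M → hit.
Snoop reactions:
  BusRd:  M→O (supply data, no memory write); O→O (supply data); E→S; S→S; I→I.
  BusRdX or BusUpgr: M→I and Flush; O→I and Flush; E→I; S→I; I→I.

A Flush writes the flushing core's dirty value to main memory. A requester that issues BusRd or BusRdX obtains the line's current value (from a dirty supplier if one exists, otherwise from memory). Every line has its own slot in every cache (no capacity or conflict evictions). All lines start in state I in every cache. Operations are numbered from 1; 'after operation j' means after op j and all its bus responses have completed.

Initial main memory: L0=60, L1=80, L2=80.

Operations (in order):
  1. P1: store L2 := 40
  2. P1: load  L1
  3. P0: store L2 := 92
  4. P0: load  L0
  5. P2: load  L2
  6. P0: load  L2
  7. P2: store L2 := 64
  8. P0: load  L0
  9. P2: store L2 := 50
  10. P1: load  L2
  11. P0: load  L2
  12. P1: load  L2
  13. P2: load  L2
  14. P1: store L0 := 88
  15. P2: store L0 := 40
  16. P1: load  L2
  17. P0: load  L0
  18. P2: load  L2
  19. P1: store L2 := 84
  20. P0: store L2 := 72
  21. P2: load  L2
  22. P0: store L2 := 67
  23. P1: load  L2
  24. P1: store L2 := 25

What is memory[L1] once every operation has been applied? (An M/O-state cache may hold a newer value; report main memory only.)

step 1: P1: store L2 := 40  ⟶  IMI  (L2)  txn=BusRdX  M[L2]=80
step 2: P1: load  L1  ⟶  IEI  (L1)  txn=BusRd  M[L1]=80
step 3: P0: store L2 := 92  ⟶  MII  (L2)  txn=BusRdX+Flush  M[L2]=40
step 4: P0: load  L0  ⟶  EII  (L0)  txn=BusRd  M[L0]=60
step 5: P2: load  L2  ⟶  OIS  (L2)  txn=BusRd  M[L2]=40
step 6: P0: load  L2  ⟶  OIS  (L2)  txn=∅  M[L2]=40
step 7: P2: store L2 := 64  ⟶  IIM  (L2)  txn=BusUpgr+Flush  M[L2]=92
step 8: P0: load  L0  ⟶  EII  (L0)  txn=∅  M[L0]=60
step 9: P2: store L2 := 50  ⟶  IIM  (L2)  txn=∅  M[L2]=92
step 10: P1: load  L2  ⟶  ISO  (L2)  txn=BusRd  M[L2]=92
step 11: P0: load  L2  ⟶  SSO  (L2)  txn=BusRd  M[L2]=92
step 12: P1: load  L2  ⟶  SSO  (L2)  txn=∅  M[L2]=92
step 13: P2: load  L2  ⟶  SSO  (L2)  txn=∅  M[L2]=92
step 14: P1: store L0 := 88  ⟶  IMI  (L0)  txn=BusRdX  M[L0]=60
step 15: P2: store L0 := 40  ⟶  IIM  (L0)  txn=BusRdX+Flush  M[L0]=88
step 16: P1: load  L2  ⟶  SSO  (L2)  txn=∅  M[L2]=92
step 17: P0: load  L0  ⟶  SIO  (L0)  txn=BusRd  M[L0]=88
step 18: P2: load  L2  ⟶  SSO  (L2)  txn=∅  M[L2]=92
step 19: P1: store L2 := 84  ⟶  IMI  (L2)  txn=BusUpgr+Flush  M[L2]=50
step 20: P0: store L2 := 72  ⟶  MII  (L2)  txn=BusRdX+Flush  M[L2]=84
step 21: P2: load  L2  ⟶  OIS  (L2)  txn=BusRd  M[L2]=84
step 22: P0: store L2 := 67  ⟶  MII  (L2)  txn=BusUpgr  M[L2]=84
step 23: P1: load  L2  ⟶  OSI  (L2)  txn=BusRd  M[L2]=84
step 24: P1: store L2 := 25  ⟶  IMI  (L2)  txn=BusUpgr+Flush  M[L2]=67

memory[L1] = 80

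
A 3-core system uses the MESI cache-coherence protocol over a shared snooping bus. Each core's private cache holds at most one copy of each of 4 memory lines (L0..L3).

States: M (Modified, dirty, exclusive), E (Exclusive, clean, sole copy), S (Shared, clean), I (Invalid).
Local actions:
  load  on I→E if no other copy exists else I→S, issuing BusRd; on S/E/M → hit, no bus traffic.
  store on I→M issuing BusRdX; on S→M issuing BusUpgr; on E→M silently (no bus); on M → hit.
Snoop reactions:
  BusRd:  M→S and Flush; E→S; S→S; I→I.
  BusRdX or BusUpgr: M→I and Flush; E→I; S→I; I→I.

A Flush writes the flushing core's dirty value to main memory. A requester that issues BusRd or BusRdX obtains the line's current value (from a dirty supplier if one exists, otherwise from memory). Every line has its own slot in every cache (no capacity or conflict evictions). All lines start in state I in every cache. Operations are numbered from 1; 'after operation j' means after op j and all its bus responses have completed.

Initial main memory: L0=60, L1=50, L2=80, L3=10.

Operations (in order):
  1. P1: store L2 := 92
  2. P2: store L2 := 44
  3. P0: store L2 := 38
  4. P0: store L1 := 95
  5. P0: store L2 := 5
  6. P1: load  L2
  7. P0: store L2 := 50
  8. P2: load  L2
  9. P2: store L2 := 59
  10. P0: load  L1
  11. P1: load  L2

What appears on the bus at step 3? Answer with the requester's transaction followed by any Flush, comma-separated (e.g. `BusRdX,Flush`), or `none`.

step 1: P1: store L2 := 92  ⟶  IMI  (L2)  txn=BusRdX  M[L2]=80
step 2: P2: store L2 := 44  ⟶  IIM  (L2)  txn=BusRdX+Flush  M[L2]=92
step 3: P0: store L2 := 38  ⟶  MII  (L2)  txn=BusRdX+Flush  M[L2]=44
step 4: P0: store L1 := 95  ⟶  MII  (L1)  txn=BusRdX  M[L1]=50
step 5: P0: store L2 := 5  ⟶  MII  (L2)  txn=∅  M[L2]=44
step 6: P1: load  L2  ⟶  SSI  (L2)  txn=BusRd+Flush  M[L2]=5
step 7: P0: store L2 := 50  ⟶  MII  (L2)  txn=BusUpgr  M[L2]=5
step 8: P2: load  L2  ⟶  SIS  (L2)  txn=BusRd+Flush  M[L2]=50
step 9: P2: store L2 := 59  ⟶  IIM  (L2)  txn=BusUpgr  M[L2]=50
step 10: P0: load  L1  ⟶  MII  (L1)  txn=∅  M[L1]=50
step 11: P1: load  L2  ⟶  ISS  (L2)  txn=BusRd+Flush  M[L2]=59

bus = BusRdX,Flush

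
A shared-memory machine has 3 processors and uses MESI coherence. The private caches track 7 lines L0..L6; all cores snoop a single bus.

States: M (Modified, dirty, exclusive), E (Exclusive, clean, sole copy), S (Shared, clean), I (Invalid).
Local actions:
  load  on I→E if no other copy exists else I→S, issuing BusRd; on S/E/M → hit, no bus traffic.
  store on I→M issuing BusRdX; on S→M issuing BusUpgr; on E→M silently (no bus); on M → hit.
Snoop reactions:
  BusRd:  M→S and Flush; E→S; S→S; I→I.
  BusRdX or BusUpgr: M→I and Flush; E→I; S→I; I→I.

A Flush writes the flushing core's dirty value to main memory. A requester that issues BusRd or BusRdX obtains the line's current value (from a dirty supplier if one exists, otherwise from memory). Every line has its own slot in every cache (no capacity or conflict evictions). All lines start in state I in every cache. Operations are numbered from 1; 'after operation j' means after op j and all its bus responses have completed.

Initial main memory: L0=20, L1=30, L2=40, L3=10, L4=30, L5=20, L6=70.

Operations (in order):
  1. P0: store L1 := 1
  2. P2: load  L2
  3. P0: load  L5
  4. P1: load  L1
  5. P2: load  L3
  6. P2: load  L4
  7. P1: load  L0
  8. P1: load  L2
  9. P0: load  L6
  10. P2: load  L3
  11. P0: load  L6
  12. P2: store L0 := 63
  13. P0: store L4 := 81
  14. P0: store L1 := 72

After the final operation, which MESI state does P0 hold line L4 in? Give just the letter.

step 1: P0: store L1 := 1  ⟶  MII  (L1)  txn=BusRdX  M[L1]=30
step 2: P2: load  L2  ⟶  IIE  (L2)  txn=BusRd  M[L2]=40
step 3: P0: load  L5  ⟶  EII  (L5)  txn=BusRd  M[L5]=20
step 4: P1: load  L1  ⟶  SSI  (L1)  txn=BusRd+Flush  M[L1]=1
step 5: P2: load  L3  ⟶  IIE  (L3)  txn=BusRd  M[L3]=10
step 6: P2: load  L4  ⟶  IIE  (L4)  txn=BusRd  M[L4]=30
step 7: P1: load  L0  ⟶  IEI  (L0)  txn=BusRd  M[L0]=20
step 8: P1: load  L2  ⟶  ISS  (L2)  txn=BusRd  M[L2]=40
step 9: P0: load  L6  ⟶  EII  (L6)  txn=BusRd  M[L6]=70
step 10: P2: load  L3  ⟶  IIE  (L3)  txn=∅  M[L3]=10
step 11: P0: load  L6  ⟶  EII  (L6)  txn=∅  M[L6]=70
step 12: P2: store L0 := 63  ⟶  IIM  (L0)  txn=BusRdX  M[L0]=20
step 13: P0: store L4 := 81  ⟶  MII  (L4)  txn=BusRdX  M[L4]=30
step 14: P0: store L1 := 72  ⟶  MII  (L1)  txn=BusUpgr  M[L1]=1

state = M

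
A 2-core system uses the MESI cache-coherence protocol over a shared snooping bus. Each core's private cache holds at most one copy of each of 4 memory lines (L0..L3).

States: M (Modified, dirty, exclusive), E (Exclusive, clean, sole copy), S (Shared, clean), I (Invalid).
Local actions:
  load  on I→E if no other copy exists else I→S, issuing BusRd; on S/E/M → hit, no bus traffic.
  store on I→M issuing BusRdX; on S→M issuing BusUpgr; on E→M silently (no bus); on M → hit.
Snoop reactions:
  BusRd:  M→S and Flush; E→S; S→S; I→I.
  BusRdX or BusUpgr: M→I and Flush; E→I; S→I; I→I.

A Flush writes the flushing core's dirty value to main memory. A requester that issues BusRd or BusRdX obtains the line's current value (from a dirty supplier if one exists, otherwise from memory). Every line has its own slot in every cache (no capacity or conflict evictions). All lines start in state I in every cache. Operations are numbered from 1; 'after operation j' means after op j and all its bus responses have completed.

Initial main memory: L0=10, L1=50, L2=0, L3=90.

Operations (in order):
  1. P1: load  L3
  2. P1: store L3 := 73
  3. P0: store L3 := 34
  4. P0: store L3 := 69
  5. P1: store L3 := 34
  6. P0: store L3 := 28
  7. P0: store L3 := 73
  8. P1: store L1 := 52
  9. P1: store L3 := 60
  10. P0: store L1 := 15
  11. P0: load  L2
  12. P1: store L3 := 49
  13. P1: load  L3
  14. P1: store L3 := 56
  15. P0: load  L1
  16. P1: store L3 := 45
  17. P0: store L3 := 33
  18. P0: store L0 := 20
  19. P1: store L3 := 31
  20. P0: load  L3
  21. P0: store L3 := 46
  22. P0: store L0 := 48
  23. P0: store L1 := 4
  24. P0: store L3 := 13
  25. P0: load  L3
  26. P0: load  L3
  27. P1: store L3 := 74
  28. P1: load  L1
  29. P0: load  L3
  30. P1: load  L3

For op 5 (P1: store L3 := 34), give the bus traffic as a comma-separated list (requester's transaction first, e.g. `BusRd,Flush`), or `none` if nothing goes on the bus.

bus = BusRdX,Flush

1. P1: load  L3  bus=[BusRd]  L3: P0=I P1=E  mem[L3]=90
2. P1: store L3 := 73  bus=[-]  L3: P0=I P1=M  mem[L3]=90
3. P0: store L3 := 34  bus=[BusRdX,Flush]  L3: P0=M P1=I  mem[L3]=73
4. P0: store L3 := 69  bus=[-]  L3: P0=M P1=I  mem[L3]=73
5. P1: store L3 := 34  bus=[BusRdX,Flush]  L3: P0=I P1=M  mem[L3]=69
6. P0: store L3 := 28  bus=[BusRdX,Flush]  L3: P0=M P1=I  mem[L3]=34
7. P0: store L3 := 73  bus=[-]  L3: P0=M P1=I  mem[L3]=34
8. P1: store L1 := 52  bus=[BusRdX]  L1: P0=I P1=M  mem[L1]=50
9. P1: store L3 := 60  bus=[BusRdX,Flush]  L3: P0=I P1=M  mem[L3]=73
10. P0: store L1 := 15  bus=[BusRdX,Flush]  L1: P0=M P1=I  mem[L1]=52
11. P0: load  L2  bus=[BusRd]  L2: P0=E P1=I  mem[L2]=0
12. P1: store L3 := 49  bus=[-]  L3: P0=I P1=M  mem[L3]=73
13. P1: load  L3  bus=[-]  L3: P0=I P1=M  mem[L3]=73
14. P1: store L3 := 56  bus=[-]  L3: P0=I P1=M  mem[L3]=73
15. P0: load  L1  bus=[-]  L1: P0=M P1=I  mem[L1]=52
16. P1: store L3 := 45  bus=[-]  L3: P0=I P1=M  mem[L3]=73
17. P0: store L3 := 33  bus=[BusRdX,Flush]  L3: P0=M P1=I  mem[L3]=45
18. P0: store L0 := 20  bus=[BusRdX]  L0: P0=M P1=I  mem[L0]=10
19. P1: store L3 := 31  bus=[BusRdX,Flush]  L3: P0=I P1=M  mem[L3]=33
20. P0: load  L3  bus=[BusRd,Flush]  L3: P0=S P1=S  mem[L3]=31
21. P0: store L3 := 46  bus=[BusUpgr]  L3: P0=M P1=I  mem[L3]=31
22. P0: store L0 := 48  bus=[-]  L0: P0=M P1=I  mem[L0]=10
23. P0: store L1 := 4  bus=[-]  L1: P0=M P1=I  mem[L1]=52
24. P0: store L3 := 13  bus=[-]  L3: P0=M P1=I  mem[L3]=31
25. P0: load  L3  bus=[-]  L3: P0=M P1=I  mem[L3]=31
26. P0: load  L3  bus=[-]  L3: P0=M P1=I  mem[L3]=31
27. P1: store L3 := 74  bus=[BusRdX,Flush]  L3: P0=I P1=M  mem[L3]=13
28. P1: load  L1  bus=[BusRd,Flush]  L1: P0=S P1=S  mem[L1]=4
29. P0: load  L3  bus=[BusRd,Flush]  L3: P0=S P1=S  mem[L3]=74
30. P1: load  L3  bus=[-]  L3: P0=S P1=S  mem[L3]=74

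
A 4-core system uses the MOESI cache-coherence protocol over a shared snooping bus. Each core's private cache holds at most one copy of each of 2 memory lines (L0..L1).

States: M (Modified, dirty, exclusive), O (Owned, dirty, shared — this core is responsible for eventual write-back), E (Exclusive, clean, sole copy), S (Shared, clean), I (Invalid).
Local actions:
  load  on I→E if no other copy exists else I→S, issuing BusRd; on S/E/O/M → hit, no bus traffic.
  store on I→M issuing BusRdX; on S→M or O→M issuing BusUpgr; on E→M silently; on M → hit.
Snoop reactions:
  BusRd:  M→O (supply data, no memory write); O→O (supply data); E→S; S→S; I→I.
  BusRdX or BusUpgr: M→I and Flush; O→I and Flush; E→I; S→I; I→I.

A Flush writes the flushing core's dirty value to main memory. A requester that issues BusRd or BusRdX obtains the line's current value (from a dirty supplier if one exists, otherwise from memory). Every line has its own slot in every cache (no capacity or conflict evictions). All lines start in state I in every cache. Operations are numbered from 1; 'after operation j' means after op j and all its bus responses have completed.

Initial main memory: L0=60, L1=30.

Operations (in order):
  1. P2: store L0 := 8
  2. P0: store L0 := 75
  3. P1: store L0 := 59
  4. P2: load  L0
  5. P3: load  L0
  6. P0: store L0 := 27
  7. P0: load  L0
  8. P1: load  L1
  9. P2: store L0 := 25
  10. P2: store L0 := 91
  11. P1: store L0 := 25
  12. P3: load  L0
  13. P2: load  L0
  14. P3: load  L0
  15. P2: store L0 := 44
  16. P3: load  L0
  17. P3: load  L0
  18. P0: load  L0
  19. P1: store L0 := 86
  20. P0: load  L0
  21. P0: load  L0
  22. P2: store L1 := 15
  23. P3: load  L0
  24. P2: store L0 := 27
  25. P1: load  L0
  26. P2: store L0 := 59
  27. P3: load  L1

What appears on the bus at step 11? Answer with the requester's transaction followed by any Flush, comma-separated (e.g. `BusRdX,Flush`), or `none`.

1. P2: store L0 := 8  bus=[BusRdX]  L0: P0=I P1=I P2=M P3=I  mem[L0]=60
2. P0: store L0 := 75  bus=[BusRdX,Flush]  L0: P0=M P1=I P2=I P3=I  mem[L0]=8
3. P1: store L0 := 59  bus=[BusRdX,Flush]  L0: P0=I P1=M P2=I P3=I  mem[L0]=75
4. P2: load  L0  bus=[BusRd]  L0: P0=I P1=O P2=S P3=I  mem[L0]=75
5. P3: load  L0  bus=[BusRd]  L0: P0=I P1=O P2=S P3=S  mem[L0]=75
6. P0: store L0 := 27  bus=[BusRdX,Flush]  L0: P0=M P1=I P2=I P3=I  mem[L0]=59
7. P0: load  L0  bus=[-]  L0: P0=M P1=I P2=I P3=I  mem[L0]=59
8. P1: load  L1  bus=[BusRd]  L1: P0=I P1=E P2=I P3=I  mem[L1]=30
9. P2: store L0 := 25  bus=[BusRdX,Flush]  L0: P0=I P1=I P2=M P3=I  mem[L0]=27
10. P2: store L0 := 91  bus=[-]  L0: P0=I P1=I P2=M P3=I  mem[L0]=27
11. P1: store L0 := 25  bus=[BusRdX,Flush]  L0: P0=I P1=M P2=I P3=I  mem[L0]=91
12. P3: load  L0  bus=[BusRd]  L0: P0=I P1=O P2=I P3=S  mem[L0]=91
13. P2: load  L0  bus=[BusRd]  L0: P0=I P1=O P2=S P3=S  mem[L0]=91
14. P3: load  L0  bus=[-]  L0: P0=I P1=O P2=S P3=S  mem[L0]=91
15. P2: store L0 := 44  bus=[BusUpgr,Flush]  L0: P0=I P1=I P2=M P3=I  mem[L0]=25
16. P3: load  L0  bus=[BusRd]  L0: P0=I P1=I P2=O P3=S  mem[L0]=25
17. P3: load  L0  bus=[-]  L0: P0=I P1=I P2=O P3=S  mem[L0]=25
18. P0: load  L0  bus=[BusRd]  L0: P0=S P1=I P2=O P3=S  mem[L0]=25
19. P1: store L0 := 86  bus=[BusRdX,Flush]  L0: P0=I P1=M P2=I P3=I  mem[L0]=44
20. P0: load  L0  bus=[BusRd]  L0: P0=S P1=O P2=I P3=I  mem[L0]=44
21. P0: load  L0  bus=[-]  L0: P0=S P1=O P2=I P3=I  mem[L0]=44
22. P2: store L1 := 15  bus=[BusRdX]  L1: P0=I P1=I P2=M P3=I  mem[L1]=30
23. P3: load  L0  bus=[BusRd]  L0: P0=S P1=O P2=I P3=S  mem[L0]=44
24. P2: store L0 := 27  bus=[BusRdX,Flush]  L0: P0=I P1=I P2=M P3=I  mem[L0]=86
25. P1: load  L0  bus=[BusRd]  L0: P0=I P1=S P2=O P3=I  mem[L0]=86
26. P2: store L0 := 59  bus=[BusUpgr]  L0: P0=I P1=I P2=M P3=I  mem[L0]=86
27. P3: load  L1  bus=[BusRd]  L1: P0=I P1=I P2=O P3=S  mem[L1]=30

bus = BusRdX,Flush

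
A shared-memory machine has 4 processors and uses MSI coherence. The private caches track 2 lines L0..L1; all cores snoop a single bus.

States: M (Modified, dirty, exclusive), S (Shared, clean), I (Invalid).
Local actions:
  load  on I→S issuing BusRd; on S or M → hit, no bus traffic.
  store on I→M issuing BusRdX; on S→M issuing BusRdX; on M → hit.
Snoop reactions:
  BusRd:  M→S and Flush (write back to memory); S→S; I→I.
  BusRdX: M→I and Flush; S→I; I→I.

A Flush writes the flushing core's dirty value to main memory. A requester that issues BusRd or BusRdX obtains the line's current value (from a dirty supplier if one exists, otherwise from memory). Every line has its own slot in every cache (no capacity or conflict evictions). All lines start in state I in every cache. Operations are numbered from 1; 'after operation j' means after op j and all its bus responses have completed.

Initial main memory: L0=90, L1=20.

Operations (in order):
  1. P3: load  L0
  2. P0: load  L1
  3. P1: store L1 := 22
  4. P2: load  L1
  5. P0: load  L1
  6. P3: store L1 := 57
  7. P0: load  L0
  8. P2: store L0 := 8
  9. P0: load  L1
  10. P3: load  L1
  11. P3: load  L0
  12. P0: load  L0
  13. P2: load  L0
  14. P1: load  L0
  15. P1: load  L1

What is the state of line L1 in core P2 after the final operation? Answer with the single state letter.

state = I

  op1 P3: load  L0 → I/I/I/S on L0; bus BusRd; mem=90
  op2 P0: load  L1 → S/I/I/I on L1; bus BusRd; mem=20
  op3 P1: store L1 := 22 → I/M/I/I on L1; bus BusRdX; mem=20
  op4 P2: load  L1 → I/S/S/I on L1; bus BusRd Flush; mem=22
  op5 P0: load  L1 → S/S/S/I on L1; bus BusRd; mem=22
  op6 P3: store L1 := 57 → I/I/I/M on L1; bus BusRdX; mem=22
  op7 P0: load  L0 → S/I/I/S on L0; bus BusRd; mem=90
  op8 P2: store L0 := 8 → I/I/M/I on L0; bus BusRdX; mem=90
  op9 P0: load  L1 → S/I/I/S on L1; bus BusRd Flush; mem=57
  op10 P3: load  L1 → S/I/I/S on L1; bus (none); mem=57
  op11 P3: load  L0 → I/I/S/S on L0; bus BusRd Flush; mem=8
  op12 P0: load  L0 → S/I/S/S on L0; bus BusRd; mem=8
  op13 P2: load  L0 → S/I/S/S on L0; bus (none); mem=8
  op14 P1: load  L0 → S/S/S/S on L0; bus BusRd; mem=8
  op15 P1: load  L1 → S/S/I/S on L1; bus BusRd; mem=57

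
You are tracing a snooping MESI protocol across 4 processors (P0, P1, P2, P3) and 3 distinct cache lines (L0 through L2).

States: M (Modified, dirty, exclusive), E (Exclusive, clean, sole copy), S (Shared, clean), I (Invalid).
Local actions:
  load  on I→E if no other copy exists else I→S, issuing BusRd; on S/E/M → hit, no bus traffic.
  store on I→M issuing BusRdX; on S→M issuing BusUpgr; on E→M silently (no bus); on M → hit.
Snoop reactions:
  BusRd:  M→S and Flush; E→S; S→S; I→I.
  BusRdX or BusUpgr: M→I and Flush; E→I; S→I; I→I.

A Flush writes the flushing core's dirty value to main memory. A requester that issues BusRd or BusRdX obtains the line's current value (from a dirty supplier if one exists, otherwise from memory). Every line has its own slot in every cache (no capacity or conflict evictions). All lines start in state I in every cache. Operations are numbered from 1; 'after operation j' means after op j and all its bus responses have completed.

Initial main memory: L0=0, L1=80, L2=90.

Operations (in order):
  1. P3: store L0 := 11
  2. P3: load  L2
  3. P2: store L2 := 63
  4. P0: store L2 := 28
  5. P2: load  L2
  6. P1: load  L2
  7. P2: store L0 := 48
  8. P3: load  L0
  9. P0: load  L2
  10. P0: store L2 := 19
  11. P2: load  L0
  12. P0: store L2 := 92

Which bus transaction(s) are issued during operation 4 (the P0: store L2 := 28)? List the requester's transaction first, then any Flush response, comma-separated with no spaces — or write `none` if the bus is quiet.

step 1: P3: store L0 := 11  ⟶  IIIM  (L0)  txn=BusRdX  M[L0]=0
step 2: P3: load  L2  ⟶  IIIE  (L2)  txn=BusRd  M[L2]=90
step 3: P2: store L2 := 63  ⟶  IIMI  (L2)  txn=BusRdX  M[L2]=90
step 4: P0: store L2 := 28  ⟶  MIII  (L2)  txn=BusRdX+Flush  M[L2]=63
step 5: P2: load  L2  ⟶  SISI  (L2)  txn=BusRd+Flush  M[L2]=28
step 6: P1: load  L2  ⟶  SSSI  (L2)  txn=BusRd  M[L2]=28
step 7: P2: store L0 := 48  ⟶  IIMI  (L0)  txn=BusRdX+Flush  M[L0]=11
step 8: P3: load  L0  ⟶  IISS  (L0)  txn=BusRd+Flush  M[L0]=48
step 9: P0: load  L2  ⟶  SSSI  (L2)  txn=∅  M[L2]=28
step 10: P0: store L2 := 19  ⟶  MIII  (L2)  txn=BusUpgr  M[L2]=28
step 11: P2: load  L0  ⟶  IISS  (L0)  txn=∅  M[L0]=48
step 12: P0: store L2 := 92  ⟶  MIII  (L2)  txn=∅  M[L2]=28

bus = BusRdX,Flush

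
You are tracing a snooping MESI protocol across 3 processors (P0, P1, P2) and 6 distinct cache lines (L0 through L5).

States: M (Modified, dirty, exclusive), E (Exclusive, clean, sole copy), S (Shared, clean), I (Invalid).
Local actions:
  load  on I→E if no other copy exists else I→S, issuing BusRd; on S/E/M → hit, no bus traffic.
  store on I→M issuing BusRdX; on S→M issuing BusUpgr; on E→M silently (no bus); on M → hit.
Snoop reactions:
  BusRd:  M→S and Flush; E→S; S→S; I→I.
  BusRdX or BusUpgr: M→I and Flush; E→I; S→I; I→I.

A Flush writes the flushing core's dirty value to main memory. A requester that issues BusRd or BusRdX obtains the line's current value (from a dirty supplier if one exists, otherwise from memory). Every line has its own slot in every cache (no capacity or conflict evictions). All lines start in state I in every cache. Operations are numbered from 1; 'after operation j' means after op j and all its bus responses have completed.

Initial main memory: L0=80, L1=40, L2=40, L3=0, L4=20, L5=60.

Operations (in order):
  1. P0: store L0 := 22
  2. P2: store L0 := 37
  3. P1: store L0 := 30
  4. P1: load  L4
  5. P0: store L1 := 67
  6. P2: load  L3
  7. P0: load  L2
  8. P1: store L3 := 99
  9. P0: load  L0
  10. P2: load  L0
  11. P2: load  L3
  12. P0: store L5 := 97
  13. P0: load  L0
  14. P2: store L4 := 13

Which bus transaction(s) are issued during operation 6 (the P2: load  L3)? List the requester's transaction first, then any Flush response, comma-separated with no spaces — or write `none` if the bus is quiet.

bus = BusRd

[1] P0: store L0 := 22 | P0:M(22), P1:I, P2:I | bus: BusRdX
[2] P2: store L0 := 37 | P0:I, P1:I, P2:M(37) | bus: BusRdX,Flush
[3] P1: store L0 := 30 | P0:I, P1:M(30), P2:I | bus: BusRdX,Flush
[4] P1: load  L4 | P0:I, P1:E(20), P2:I | bus: BusRd
[5] P0: store L1 := 67 | P0:M(67), P1:I, P2:I | bus: BusRdX
[6] P2: load  L3 | P0:I, P1:I, P2:E(0) | bus: BusRd
[7] P0: load  L2 | P0:E(40), P1:I, P2:I | bus: BusRd
[8] P1: store L3 := 99 | P0:I, P1:M(99), P2:I | bus: BusRdX
[9] P0: load  L0 | P0:S(30), P1:S(30), P2:I | bus: BusRd,Flush
[10] P2: load  L0 | P0:S(30), P1:S(30), P2:S(30) | bus: BusRd
[11] P2: load  L3 | P0:I, P1:S(99), P2:S(99) | bus: BusRd,Flush
[12] P0: store L5 := 97 | P0:M(97), P1:I, P2:I | bus: BusRdX
[13] P0: load  L0 | P0:S(30), P1:S(30), P2:S(30) | bus: none
[14] P2: store L4 := 13 | P0:I, P1:I, P2:M(13) | bus: BusRdX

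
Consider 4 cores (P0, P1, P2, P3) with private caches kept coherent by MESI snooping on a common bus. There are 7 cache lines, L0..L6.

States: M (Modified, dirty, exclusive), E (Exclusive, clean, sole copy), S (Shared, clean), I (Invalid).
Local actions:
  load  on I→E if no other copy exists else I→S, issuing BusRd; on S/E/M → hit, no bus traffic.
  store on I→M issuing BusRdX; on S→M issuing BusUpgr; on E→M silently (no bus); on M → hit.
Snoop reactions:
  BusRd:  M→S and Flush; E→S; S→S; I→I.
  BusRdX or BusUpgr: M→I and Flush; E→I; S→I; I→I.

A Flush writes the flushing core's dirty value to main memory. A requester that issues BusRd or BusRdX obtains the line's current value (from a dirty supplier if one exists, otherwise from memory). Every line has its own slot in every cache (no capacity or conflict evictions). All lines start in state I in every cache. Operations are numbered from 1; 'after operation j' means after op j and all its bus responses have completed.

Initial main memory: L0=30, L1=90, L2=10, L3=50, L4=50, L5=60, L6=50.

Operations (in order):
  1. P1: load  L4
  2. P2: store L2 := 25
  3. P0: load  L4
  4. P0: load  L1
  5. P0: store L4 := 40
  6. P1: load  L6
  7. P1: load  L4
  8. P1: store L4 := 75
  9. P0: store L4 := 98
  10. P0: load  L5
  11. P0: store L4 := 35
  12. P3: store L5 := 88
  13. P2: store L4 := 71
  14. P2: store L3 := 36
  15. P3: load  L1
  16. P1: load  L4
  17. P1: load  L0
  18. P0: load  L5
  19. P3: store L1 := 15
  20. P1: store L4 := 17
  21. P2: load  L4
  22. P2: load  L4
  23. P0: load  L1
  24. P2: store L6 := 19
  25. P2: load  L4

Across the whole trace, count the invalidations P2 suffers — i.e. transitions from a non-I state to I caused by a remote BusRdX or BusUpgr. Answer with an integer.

invalidations = 1

[1] P1: load  L4 | P0:I, P1:E(50), P2:I, P3:I | bus: BusRd
[2] P2: store L2 := 25 | P0:I, P1:I, P2:M(25), P3:I | bus: BusRdX
[3] P0: load  L4 | P0:S(50), P1:S(50), P2:I, P3:I | bus: BusRd
[4] P0: load  L1 | P0:E(90), P1:I, P2:I, P3:I | bus: BusRd
[5] P0: store L4 := 40 | P0:M(40), P1:I, P2:I, P3:I | bus: BusUpgr
[6] P1: load  L6 | P0:I, P1:E(50), P2:I, P3:I | bus: BusRd
[7] P1: load  L4 | P0:S(40), P1:S(40), P2:I, P3:I | bus: BusRd,Flush
[8] P1: store L4 := 75 | P0:I, P1:M(75), P2:I, P3:I | bus: BusUpgr
[9] P0: store L4 := 98 | P0:M(98), P1:I, P2:I, P3:I | bus: BusRdX,Flush
[10] P0: load  L5 | P0:E(60), P1:I, P2:I, P3:I | bus: BusRd
[11] P0: store L4 := 35 | P0:M(35), P1:I, P2:I, P3:I | bus: none
[12] P3: store L5 := 88 | P0:I, P1:I, P2:I, P3:M(88) | bus: BusRdX
[13] P2: store L4 := 71 | P0:I, P1:I, P2:M(71), P3:I | bus: BusRdX,Flush
[14] P2: store L3 := 36 | P0:I, P1:I, P2:M(36), P3:I | bus: BusRdX
[15] P3: load  L1 | P0:S(90), P1:I, P2:I, P3:S(90) | bus: BusRd
[16] P1: load  L4 | P0:I, P1:S(71), P2:S(71), P3:I | bus: BusRd,Flush
[17] P1: load  L0 | P0:I, P1:E(30), P2:I, P3:I | bus: BusRd
[18] P0: load  L5 | P0:S(88), P1:I, P2:I, P3:S(88) | bus: BusRd,Flush
[19] P3: store L1 := 15 | P0:I, P1:I, P2:I, P3:M(15) | bus: BusUpgr
[20] P1: store L4 := 17 | P0:I, P1:M(17), P2:I, P3:I | bus: BusUpgr
[21] P2: load  L4 | P0:I, P1:S(17), P2:S(17), P3:I | bus: BusRd,Flush
[22] P2: load  L4 | P0:I, P1:S(17), P2:S(17), P3:I | bus: none
[23] P0: load  L1 | P0:S(15), P1:I, P2:I, P3:S(15) | bus: BusRd,Flush
[24] P2: store L6 := 19 | P0:I, P1:I, P2:M(19), P3:I | bus: BusRdX
[25] P2: load  L4 | P0:I, P1:S(17), P2:S(17), P3:I | bus: none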